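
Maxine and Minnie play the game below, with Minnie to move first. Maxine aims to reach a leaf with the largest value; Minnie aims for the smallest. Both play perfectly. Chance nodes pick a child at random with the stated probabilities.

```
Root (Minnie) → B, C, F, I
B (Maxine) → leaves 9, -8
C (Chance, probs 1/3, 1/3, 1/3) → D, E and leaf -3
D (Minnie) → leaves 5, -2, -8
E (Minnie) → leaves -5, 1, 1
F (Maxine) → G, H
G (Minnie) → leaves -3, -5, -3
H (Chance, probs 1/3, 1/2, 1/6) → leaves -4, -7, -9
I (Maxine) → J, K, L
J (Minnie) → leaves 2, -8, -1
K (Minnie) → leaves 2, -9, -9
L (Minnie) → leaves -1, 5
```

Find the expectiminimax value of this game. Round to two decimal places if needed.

B (Maxine): max(9, -8) = 9
D (Minnie): min(5, -2, -8) = -8
E (Minnie): min(-5, 1, 1) = -5
C (Chance): 1/3·-8 + 1/3·-5 + 1/3·-3 = -5.33
G (Minnie): min(-3, -5, -3) = -5
H (Chance): 1/3·-4 + 1/2·-7 + 1/6·-9 = -6.33
F (Maxine): max(-5, -6.33) = -5
J (Minnie): min(2, -8, -1) = -8
K (Minnie): min(2, -9, -9) = -9
L (Minnie): min(-1, 5) = -1
I (Maxine): max(-8, -9, -1) = -1
Root (Minnie): min(9, -5.33, -5, -1) = -5.33

-5.33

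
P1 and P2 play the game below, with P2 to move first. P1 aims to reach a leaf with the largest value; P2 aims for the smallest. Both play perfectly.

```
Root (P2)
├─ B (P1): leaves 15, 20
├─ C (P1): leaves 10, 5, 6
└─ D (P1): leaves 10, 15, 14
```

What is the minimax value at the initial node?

10

B (P1): max(15, 20) = 20
C (P1): max(10, 5, 6) = 10
D (P1): max(10, 15, 14) = 15
Root (P2): min(20, 10, 15) = 10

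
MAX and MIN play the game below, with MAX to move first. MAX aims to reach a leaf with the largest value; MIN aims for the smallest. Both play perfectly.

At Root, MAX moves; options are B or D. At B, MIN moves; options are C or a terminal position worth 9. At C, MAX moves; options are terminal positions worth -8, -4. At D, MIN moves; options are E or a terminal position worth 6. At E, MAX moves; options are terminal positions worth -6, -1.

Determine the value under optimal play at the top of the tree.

C (MAX): max(-8, -4) = -4
B (MIN): min(-4, 9) = -4
E (MAX): max(-6, -1) = -1
D (MIN): min(-1, 6) = -1
Root (MAX): max(-4, -1) = -1

-1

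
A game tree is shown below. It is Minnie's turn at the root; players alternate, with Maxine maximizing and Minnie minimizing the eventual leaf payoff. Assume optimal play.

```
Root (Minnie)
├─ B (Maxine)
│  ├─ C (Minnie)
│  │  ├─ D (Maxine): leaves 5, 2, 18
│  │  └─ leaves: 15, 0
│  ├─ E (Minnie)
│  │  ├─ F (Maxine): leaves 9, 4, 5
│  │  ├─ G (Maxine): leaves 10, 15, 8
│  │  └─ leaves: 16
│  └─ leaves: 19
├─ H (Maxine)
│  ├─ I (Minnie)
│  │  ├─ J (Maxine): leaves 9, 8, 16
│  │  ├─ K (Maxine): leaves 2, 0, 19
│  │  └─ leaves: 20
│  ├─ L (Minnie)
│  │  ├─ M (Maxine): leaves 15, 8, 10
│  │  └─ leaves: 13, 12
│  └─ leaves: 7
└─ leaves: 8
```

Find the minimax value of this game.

D (Maxine): max(5, 2, 18) = 18
C (Minnie): min(18, 15, 0) = 0
F (Maxine): max(9, 4, 5) = 9
G (Maxine): max(10, 15, 8) = 15
E (Minnie): min(9, 15, 16) = 9
B (Maxine): max(0, 9, 19) = 19
J (Maxine): max(9, 8, 16) = 16
K (Maxine): max(2, 0, 19) = 19
I (Minnie): min(16, 19, 20) = 16
M (Maxine): max(15, 8, 10) = 15
L (Minnie): min(15, 13, 12) = 12
H (Maxine): max(16, 12, 7) = 16
Root (Minnie): min(19, 16, 8) = 8

8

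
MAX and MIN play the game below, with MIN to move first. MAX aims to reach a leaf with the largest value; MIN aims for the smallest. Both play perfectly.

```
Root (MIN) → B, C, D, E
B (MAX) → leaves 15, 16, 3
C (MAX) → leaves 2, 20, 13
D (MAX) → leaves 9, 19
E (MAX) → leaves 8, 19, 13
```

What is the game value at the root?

B (MAX): max(15, 16, 3) = 16
C (MAX): max(2, 20, 13) = 20
D (MAX): max(9, 19) = 19
E (MAX): max(8, 19, 13) = 19
Root (MIN): min(16, 20, 19, 19) = 16

16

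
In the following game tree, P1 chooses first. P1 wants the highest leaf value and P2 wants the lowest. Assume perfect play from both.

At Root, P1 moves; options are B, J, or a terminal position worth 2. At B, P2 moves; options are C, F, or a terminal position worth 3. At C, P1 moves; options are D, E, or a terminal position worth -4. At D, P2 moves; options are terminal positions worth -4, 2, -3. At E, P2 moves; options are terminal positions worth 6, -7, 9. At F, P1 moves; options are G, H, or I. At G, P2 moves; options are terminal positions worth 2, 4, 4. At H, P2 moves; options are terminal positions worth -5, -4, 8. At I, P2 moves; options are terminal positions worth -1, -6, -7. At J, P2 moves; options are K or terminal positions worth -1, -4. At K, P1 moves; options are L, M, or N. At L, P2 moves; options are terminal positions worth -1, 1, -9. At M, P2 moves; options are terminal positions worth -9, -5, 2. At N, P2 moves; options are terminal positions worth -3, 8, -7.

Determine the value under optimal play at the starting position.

2

D (P2): min(-4, 2, -3) = -4
E (P2): min(6, -7, 9) = -7
C (P1): max(-4, -7, -4) = -4
G (P2): min(2, 4, 4) = 2
H (P2): min(-5, -4, 8) = -5
I (P2): min(-1, -6, -7) = -7
F (P1): max(2, -5, -7) = 2
B (P2): min(-4, 2, 3) = -4
L (P2): min(-1, 1, -9) = -9
M (P2): min(-9, -5, 2) = -9
N (P2): min(-3, 8, -7) = -7
K (P1): max(-9, -9, -7) = -7
J (P2): min(-7, -1, -4) = -7
Root (P1): max(-4, -7, 2) = 2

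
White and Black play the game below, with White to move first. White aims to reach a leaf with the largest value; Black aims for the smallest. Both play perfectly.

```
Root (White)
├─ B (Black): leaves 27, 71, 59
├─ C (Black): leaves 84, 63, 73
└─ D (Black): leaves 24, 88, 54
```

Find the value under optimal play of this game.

63

B (Black): min(27, 71, 59) = 27
C (Black): min(84, 63, 73) = 63
D (Black): min(24, 88, 54) = 24
Root (White): max(27, 63, 24) = 63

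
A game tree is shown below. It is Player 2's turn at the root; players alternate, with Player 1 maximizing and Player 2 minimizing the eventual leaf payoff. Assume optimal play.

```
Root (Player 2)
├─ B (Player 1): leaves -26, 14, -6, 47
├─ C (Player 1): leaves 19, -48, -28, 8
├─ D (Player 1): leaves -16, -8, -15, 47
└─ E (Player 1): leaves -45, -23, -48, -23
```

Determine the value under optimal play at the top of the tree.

-23

B (Player 1): max(-26, 14, -6, 47) = 47
C (Player 1): max(19, -48, -28, 8) = 19
D (Player 1): max(-16, -8, -15, 47) = 47
E (Player 1): max(-45, -23, -48, -23) = -23
Root (Player 2): min(47, 19, 47, -23) = -23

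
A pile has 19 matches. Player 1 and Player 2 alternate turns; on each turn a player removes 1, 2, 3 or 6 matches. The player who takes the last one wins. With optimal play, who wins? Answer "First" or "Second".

First

Mark each pile size as W (mover wins) or L (mover loses):
i:   0  1  2  3  4  5  6  7  8  9 10 11 12 13 14 15 16 17 18 19
     L  W  W  W  L  W  W  W  L  W  W  W  L  W  W  W  L  W  W  W
Position 19 is W, so the first player wins.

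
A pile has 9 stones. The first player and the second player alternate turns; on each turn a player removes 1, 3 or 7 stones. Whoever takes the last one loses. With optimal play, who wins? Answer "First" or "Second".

Positions where the player to move wins (W) vs loses (L):
i:   0  1  2  3  4  5  6  7  8  9
     W  L  W  L  W  L  W  L  W  L
Position 9 is L, so the second player wins.

Second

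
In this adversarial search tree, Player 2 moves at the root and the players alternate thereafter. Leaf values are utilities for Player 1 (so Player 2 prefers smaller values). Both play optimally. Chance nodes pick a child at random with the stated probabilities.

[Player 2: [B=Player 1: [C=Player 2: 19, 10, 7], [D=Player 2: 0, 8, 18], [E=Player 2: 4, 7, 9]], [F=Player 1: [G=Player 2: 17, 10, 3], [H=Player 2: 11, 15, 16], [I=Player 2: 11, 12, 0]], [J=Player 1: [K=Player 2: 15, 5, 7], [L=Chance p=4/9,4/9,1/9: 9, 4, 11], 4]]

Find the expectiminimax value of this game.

7

C (Player 2): min(19, 10, 7) = 7
D (Player 2): min(0, 8, 18) = 0
E (Player 2): min(4, 7, 9) = 4
B (Player 1): max(7, 0, 4) = 7
G (Player 2): min(17, 10, 3) = 3
H (Player 2): min(11, 15, 16) = 11
I (Player 2): min(11, 12, 0) = 0
F (Player 1): max(3, 11, 0) = 11
K (Player 2): min(15, 5, 7) = 5
L (Chance): 4/9·9 + 4/9·4 + 1/9·11 = 7
J (Player 1): max(5, 7, 4) = 7
Root (Player 2): min(7, 11, 7) = 7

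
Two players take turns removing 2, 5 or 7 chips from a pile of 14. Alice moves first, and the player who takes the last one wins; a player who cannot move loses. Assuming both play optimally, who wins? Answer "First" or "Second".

Positions where the player to move wins (W) vs loses (L):
i:   0  1  2  3  4  5  6  7  8  9 10 11 12 13 14
     L  L  W  W  L  W  W  W  W  W  L  W  W  L  L
Position 14 is L, so the second player wins.

Second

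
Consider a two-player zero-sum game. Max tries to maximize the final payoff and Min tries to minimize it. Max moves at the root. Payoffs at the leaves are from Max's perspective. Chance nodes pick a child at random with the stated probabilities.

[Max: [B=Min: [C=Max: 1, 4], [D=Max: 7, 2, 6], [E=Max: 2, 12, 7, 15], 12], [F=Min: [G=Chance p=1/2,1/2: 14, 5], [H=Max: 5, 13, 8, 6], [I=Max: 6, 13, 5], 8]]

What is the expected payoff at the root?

8

C (Max): max(1, 4) = 4
D (Max): max(7, 2, 6) = 7
E (Max): max(2, 12, 7, 15) = 15
B (Min): min(4, 7, 15, 12) = 4
G (Chance): 1/2·14 + 1/2·5 = 9.5
H (Max): max(5, 13, 8, 6) = 13
I (Max): max(6, 13, 5) = 13
F (Min): min(9.5, 13, 13, 8) = 8
Root (Max): max(4, 8) = 8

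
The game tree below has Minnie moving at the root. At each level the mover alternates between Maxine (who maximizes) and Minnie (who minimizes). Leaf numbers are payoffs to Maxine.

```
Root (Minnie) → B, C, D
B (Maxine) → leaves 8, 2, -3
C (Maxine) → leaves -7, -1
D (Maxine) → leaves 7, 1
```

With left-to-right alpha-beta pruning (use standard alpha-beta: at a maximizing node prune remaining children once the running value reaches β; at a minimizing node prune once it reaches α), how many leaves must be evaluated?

6

B [α=-∞,β=+∞]: v=8
C [α=-∞,β=8]: v=-1
D [α=-∞,β=-1]: v=7 after child 1 ≥ β → β-cutoff, skip 1
Root [α=-∞,β=+∞]: v=-1
Leaves evaluated: 6 of 7.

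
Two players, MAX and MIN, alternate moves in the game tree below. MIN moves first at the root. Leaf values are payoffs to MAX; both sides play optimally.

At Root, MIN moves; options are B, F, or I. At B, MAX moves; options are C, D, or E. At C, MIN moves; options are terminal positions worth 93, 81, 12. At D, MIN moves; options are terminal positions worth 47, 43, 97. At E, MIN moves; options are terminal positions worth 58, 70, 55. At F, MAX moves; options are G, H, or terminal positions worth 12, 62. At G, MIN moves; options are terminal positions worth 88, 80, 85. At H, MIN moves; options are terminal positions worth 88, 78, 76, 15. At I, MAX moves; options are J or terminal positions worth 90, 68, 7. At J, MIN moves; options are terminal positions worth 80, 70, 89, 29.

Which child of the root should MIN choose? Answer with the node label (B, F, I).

B

C (MIN): min(93, 81, 12) = 12
D (MIN): min(47, 43, 97) = 43
E (MIN): min(58, 70, 55) = 55
B (MAX): max(12, 43, 55) = 55
G (MIN): min(88, 80, 85) = 80
H (MIN): min(88, 78, 76, 15) = 15
F (MAX): max(80, 15, 12, 62) = 80
J (MIN): min(80, 70, 89, 29) = 29
I (MAX): max(29, 90, 68, 7) = 90
Root (MIN): min(55, 80, 90) = 55
MIN picks the child with the lowest value: B (value 55).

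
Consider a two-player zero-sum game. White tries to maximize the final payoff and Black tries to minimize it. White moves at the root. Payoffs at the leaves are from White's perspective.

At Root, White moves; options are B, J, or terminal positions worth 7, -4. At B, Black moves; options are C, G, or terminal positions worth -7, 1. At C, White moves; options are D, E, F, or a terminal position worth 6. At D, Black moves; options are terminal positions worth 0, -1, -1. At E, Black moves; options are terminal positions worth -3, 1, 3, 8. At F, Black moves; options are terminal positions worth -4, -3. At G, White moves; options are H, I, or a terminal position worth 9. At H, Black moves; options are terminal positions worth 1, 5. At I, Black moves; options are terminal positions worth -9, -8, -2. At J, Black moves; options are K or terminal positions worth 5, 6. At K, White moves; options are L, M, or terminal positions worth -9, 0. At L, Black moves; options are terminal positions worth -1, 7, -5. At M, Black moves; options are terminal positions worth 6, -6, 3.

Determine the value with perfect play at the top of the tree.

7

D (Black): min(0, -1, -1) = -1
E (Black): min(-3, 1, 3, 8) = -3
F (Black): min(-4, -3) = -4
C (White): max(-1, -3, -4, 6) = 6
H (Black): min(1, 5) = 1
I (Black): min(-9, -8, -2) = -9
G (White): max(1, -9, 9) = 9
B (Black): min(6, 9, -7, 1) = -7
L (Black): min(-1, 7, -5) = -5
M (Black): min(6, -6, 3) = -6
K (White): max(-5, -6, -9, 0) = 0
J (Black): min(0, 5, 6) = 0
Root (White): max(-7, 0, 7, -4) = 7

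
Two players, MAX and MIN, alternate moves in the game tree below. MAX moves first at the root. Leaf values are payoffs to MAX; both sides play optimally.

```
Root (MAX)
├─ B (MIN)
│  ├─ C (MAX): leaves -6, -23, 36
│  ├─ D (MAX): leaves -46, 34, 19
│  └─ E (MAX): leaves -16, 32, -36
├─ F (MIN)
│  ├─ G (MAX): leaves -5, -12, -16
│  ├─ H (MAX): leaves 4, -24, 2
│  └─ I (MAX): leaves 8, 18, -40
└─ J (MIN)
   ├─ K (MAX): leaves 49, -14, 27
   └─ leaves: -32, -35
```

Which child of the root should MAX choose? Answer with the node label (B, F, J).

C (MAX): max(-6, -23, 36) = 36
D (MAX): max(-46, 34, 19) = 34
E (MAX): max(-16, 32, -36) = 32
B (MIN): min(36, 34, 32) = 32
G (MAX): max(-5, -12, -16) = -5
H (MAX): max(4, -24, 2) = 4
I (MAX): max(8, 18, -40) = 18
F (MIN): min(-5, 4, 18) = -5
K (MAX): max(49, -14, 27) = 49
J (MIN): min(49, -32, -35) = -35
Root (MAX): max(32, -5, -35) = 32
MAX picks the child with the highest value: B (value 32).

B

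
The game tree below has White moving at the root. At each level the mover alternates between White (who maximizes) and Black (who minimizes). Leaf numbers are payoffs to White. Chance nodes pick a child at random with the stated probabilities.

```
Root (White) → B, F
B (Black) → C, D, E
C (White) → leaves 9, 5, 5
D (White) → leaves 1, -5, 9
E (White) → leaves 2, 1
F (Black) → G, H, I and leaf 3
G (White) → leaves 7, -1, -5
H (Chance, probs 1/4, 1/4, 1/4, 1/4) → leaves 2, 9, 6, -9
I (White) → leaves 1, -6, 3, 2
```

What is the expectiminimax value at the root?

C (White): max(9, 5, 5) = 9
D (White): max(1, -5, 9) = 9
E (White): max(2, 1) = 2
B (Black): min(9, 9, 2) = 2
G (White): max(7, -1, -5) = 7
H (Chance): 1/4·2 + 1/4·9 + 1/4·6 + 1/4·-9 = 2
I (White): max(1, -6, 3, 2) = 3
F (Black): min(7, 2, 3, 3) = 2
Root (White): max(2, 2) = 2

2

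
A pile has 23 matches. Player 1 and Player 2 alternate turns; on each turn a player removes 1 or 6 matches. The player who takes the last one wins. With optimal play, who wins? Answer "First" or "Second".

Second

Mark each pile size as W (mover wins) or L (mover loses):
i:   0  1  2  3  4  5  6  7  8  9 10 11 12 13 14 15 16 17 18 19 20 21 22 23
     L  W  L  W  L  W  W  L  W  L  W  L  W  W  L  W  L  W  L  W  W  L  W  L
Position 23 is L, so the second player wins.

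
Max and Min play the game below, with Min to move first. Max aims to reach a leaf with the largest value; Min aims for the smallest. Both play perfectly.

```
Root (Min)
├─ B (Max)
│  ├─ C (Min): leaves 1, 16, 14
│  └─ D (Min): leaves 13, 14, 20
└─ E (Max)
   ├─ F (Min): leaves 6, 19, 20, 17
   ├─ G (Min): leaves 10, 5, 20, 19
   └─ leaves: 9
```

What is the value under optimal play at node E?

9

F: min(6, 19, 20, 17) = 6
G: min(10, 5, 20, 19) = 5
E: max(6, 5, 9) = 9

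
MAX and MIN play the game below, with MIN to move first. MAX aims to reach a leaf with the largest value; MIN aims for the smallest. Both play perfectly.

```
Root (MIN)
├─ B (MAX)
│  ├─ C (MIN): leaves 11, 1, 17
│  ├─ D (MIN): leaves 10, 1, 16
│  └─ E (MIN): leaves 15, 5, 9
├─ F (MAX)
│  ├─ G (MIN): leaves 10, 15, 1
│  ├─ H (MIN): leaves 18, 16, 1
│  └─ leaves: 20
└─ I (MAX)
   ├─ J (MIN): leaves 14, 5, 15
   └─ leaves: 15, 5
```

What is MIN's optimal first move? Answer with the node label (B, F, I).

C (MIN): min(11, 1, 17) = 1
D (MIN): min(10, 1, 16) = 1
E (MIN): min(15, 5, 9) = 5
B (MAX): max(1, 1, 5) = 5
G (MIN): min(10, 15, 1) = 1
H (MIN): min(18, 16, 1) = 1
F (MAX): max(1, 1, 20) = 20
J (MIN): min(14, 5, 15) = 5
I (MAX): max(5, 15, 5) = 15
Root (MIN): min(5, 20, 15) = 5
MIN picks the child with the lowest value: B (value 5).

B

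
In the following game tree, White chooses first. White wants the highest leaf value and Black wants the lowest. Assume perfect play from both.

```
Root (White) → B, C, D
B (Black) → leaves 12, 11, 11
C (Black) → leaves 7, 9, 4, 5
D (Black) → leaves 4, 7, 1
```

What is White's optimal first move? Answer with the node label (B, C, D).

B

B (Black): min(12, 11, 11) = 11
C (Black): min(7, 9, 4, 5) = 4
D (Black): min(4, 7, 1) = 1
Root (White): max(11, 4, 1) = 11
White picks the child with the highest value: B (value 11).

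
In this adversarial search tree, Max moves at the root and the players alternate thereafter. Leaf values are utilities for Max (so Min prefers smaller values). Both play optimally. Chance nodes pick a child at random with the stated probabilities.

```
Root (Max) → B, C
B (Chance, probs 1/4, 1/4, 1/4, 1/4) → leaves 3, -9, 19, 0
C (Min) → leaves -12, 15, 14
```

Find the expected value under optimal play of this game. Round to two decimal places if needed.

B (Chance): 1/4·3 + 1/4·-9 + 1/4·19 + 1/4·0 = 3.25
C (Min): min(-12, 15, 14) = -12
Root (Max): max(3.25, -12) = 3.25

3.25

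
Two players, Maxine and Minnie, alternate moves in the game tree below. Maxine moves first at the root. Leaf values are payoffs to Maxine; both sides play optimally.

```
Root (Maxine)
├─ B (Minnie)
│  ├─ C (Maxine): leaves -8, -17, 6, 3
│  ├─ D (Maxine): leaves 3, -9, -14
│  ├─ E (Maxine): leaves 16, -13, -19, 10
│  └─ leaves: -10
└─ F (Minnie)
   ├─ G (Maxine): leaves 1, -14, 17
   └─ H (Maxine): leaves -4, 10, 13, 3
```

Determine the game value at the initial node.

C (Maxine): max(-8, -17, 6, 3) = 6
D (Maxine): max(3, -9, -14) = 3
E (Maxine): max(16, -13, -19, 10) = 16
B (Minnie): min(6, 3, 16, -10) = -10
G (Maxine): max(1, -14, 17) = 17
H (Maxine): max(-4, 10, 13, 3) = 13
F (Minnie): min(17, 13) = 13
Root (Maxine): max(-10, 13) = 13

13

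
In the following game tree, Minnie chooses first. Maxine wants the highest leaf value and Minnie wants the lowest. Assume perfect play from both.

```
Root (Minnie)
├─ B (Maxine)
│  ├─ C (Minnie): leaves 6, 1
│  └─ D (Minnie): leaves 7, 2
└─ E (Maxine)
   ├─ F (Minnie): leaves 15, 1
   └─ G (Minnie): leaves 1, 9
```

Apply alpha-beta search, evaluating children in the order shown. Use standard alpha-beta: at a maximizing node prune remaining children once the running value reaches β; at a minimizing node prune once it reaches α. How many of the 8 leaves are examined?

7

C [α=-∞,β=+∞]: v=1
D [α=1,β=+∞]: v=2
B [α=-∞,β=+∞]: v=2
F [α=-∞,β=2]: v=1
G [α=1,β=2]: v=1 after child 1 ≤ α → α-cutoff, skip 1
E [α=-∞,β=2]: v=1
Root [α=-∞,β=+∞]: v=1
Leaves evaluated: 7 of 8.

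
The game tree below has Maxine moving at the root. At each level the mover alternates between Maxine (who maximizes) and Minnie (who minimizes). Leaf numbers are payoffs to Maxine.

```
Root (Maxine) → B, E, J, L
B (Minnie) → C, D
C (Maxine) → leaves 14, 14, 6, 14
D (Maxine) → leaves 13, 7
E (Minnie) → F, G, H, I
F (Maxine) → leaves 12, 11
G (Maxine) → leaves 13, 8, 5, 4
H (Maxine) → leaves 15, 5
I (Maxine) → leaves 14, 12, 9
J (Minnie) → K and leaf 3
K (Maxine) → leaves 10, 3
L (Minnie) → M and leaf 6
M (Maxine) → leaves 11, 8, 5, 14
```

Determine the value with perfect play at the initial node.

C (Maxine): max(14, 14, 6, 14) = 14
D (Maxine): max(13, 7) = 13
B (Minnie): min(14, 13) = 13
F (Maxine): max(12, 11) = 12
G (Maxine): max(13, 8, 5, 4) = 13
H (Maxine): max(15, 5) = 15
I (Maxine): max(14, 12, 9) = 14
E (Minnie): min(12, 13, 15, 14) = 12
K (Maxine): max(10, 3) = 10
J (Minnie): min(10, 3) = 3
M (Maxine): max(11, 8, 5, 14) = 14
L (Minnie): min(14, 6) = 6
Root (Maxine): max(13, 12, 3, 6) = 13

13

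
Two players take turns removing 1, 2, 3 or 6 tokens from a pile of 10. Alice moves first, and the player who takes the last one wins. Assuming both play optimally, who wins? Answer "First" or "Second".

First

i:   0  1  2  3  4  5  6  7  8  9 10
     L  W  W  W  L  W  W  W  L  W  W
Position 10 is W, so the first player wins.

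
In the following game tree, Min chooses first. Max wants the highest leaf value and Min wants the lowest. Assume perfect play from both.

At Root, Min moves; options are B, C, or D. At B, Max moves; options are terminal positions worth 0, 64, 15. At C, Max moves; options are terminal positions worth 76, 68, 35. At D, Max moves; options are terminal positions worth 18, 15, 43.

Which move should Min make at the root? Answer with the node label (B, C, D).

B (Max): max(0, 64, 15) = 64
C (Max): max(76, 68, 35) = 76
D (Max): max(18, 15, 43) = 43
Root (Min): min(64, 76, 43) = 43
Min picks the child with the lowest value: D (value 43).

D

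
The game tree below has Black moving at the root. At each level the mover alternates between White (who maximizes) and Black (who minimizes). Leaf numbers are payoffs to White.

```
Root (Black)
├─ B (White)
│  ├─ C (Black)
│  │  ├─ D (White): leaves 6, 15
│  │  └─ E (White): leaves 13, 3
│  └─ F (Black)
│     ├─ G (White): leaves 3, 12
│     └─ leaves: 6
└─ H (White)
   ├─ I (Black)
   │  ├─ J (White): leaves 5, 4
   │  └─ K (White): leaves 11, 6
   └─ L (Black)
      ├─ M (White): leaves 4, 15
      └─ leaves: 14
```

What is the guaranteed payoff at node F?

G: max(3, 12) = 12
F: min(12, 6) = 6

6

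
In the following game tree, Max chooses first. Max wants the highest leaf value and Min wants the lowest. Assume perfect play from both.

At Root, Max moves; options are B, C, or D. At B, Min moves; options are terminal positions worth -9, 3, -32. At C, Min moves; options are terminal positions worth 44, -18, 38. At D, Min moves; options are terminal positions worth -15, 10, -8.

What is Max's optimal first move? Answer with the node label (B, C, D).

B (Min): min(-9, 3, -32) = -32
C (Min): min(44, -18, 38) = -18
D (Min): min(-15, 10, -8) = -15
Root (Max): max(-32, -18, -15) = -15
Max picks the child with the highest value: D (value -15).

D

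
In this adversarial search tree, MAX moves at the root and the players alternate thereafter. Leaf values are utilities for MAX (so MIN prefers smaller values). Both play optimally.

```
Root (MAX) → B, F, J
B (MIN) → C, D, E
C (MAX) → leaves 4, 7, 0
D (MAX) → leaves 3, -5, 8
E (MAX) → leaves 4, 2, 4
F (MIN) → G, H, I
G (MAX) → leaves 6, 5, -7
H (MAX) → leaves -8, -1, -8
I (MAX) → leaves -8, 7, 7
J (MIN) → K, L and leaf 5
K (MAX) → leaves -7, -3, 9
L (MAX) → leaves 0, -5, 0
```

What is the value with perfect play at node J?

K: max(-7, -3, 9) = 9
L: max(0, -5, 0) = 0
J: min(9, 0, 5) = 0

0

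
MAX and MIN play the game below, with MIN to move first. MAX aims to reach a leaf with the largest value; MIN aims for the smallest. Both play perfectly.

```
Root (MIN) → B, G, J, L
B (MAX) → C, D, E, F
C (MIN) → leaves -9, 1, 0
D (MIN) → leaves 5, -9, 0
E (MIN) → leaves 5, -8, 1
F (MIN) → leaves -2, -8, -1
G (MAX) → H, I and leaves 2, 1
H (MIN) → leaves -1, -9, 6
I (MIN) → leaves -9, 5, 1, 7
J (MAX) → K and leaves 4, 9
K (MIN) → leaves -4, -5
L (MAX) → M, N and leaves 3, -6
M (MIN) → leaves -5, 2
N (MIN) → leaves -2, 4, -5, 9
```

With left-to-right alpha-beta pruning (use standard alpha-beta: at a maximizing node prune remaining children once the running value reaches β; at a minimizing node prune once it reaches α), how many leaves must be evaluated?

C [α=-∞,β=+∞]: v=-9
D [α=-9,β=+∞]: v=-9 after child 2 ≤ α → α-cutoff, skip 1
E [α=-9,β=+∞]: v=-8
F [α=-8,β=+∞]: v=-8 after child 2 ≤ α → α-cutoff, skip 1
B [α=-∞,β=+∞]: v=-8
H [α=-∞,β=-8]: v=-9
I [α=-9,β=-8]: v=-9 after child 1 ≤ α → α-cutoff, skip 3
G [α=-∞,β=-8]: v=2 after child 3 ≥ β → β-cutoff, skip 1
K [α=-∞,β=-8]: v=-5
J [α=-∞,β=-8]: v=-5 after child 1 ≥ β → β-cutoff, skip 2
M [α=-∞,β=-8]: v=-5
L [α=-∞,β=-8]: v=-5 after child 1 ≥ β → β-cutoff, skip 3
Root [α=-∞,β=+∞]: v=-8
Leaves evaluated: 19 of 33.

19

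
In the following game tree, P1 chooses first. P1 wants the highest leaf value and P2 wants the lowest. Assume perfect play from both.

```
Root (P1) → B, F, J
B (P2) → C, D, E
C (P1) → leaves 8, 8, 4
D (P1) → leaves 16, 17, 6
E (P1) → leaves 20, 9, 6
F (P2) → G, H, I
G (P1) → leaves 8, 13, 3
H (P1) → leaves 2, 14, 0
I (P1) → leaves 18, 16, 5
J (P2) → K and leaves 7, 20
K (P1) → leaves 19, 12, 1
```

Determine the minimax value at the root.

13

C (P1): max(8, 8, 4) = 8
D (P1): max(16, 17, 6) = 17
E (P1): max(20, 9, 6) = 20
B (P2): min(8, 17, 20) = 8
G (P1): max(8, 13, 3) = 13
H (P1): max(2, 14, 0) = 14
I (P1): max(18, 16, 5) = 18
F (P2): min(13, 14, 18) = 13
K (P1): max(19, 12, 1) = 19
J (P2): min(19, 7, 20) = 7
Root (P1): max(8, 13, 7) = 13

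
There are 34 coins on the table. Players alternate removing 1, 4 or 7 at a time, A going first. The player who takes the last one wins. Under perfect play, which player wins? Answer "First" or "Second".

i:   0  1  2  3  4  5  6  7  8  9 10 11 12 13 14 15 16 17 18 19 20 21 22 23 24 25 26 27 28 29 30 31 32 33 34
     L  W  L  W  W  L  W  W  L  W  L  W  W  L  W  W  L  W  L  W  W  L  W  W  L  W  L  W  W  L  W  W  L  W  L
Position 34 is L, so the second player wins.

Second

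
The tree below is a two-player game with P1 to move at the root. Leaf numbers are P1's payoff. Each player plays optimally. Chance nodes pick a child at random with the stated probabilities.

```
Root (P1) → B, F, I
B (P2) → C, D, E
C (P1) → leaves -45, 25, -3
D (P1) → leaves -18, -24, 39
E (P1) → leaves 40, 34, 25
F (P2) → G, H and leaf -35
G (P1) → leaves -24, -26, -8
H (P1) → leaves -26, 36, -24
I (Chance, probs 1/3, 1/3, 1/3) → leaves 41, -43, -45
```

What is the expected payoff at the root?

C (P1): max(-45, 25, -3) = 25
D (P1): max(-18, -24, 39) = 39
E (P1): max(40, 34, 25) = 40
B (P2): min(25, 39, 40) = 25
G (P1): max(-24, -26, -8) = -8
H (P1): max(-26, 36, -24) = 36
F (P2): min(-8, 36, -35) = -35
I (Chance): 1/3·41 + 1/3·-43 + 1/3·-45 = -15.67
Root (P1): max(25, -35, -15.67) = 25

25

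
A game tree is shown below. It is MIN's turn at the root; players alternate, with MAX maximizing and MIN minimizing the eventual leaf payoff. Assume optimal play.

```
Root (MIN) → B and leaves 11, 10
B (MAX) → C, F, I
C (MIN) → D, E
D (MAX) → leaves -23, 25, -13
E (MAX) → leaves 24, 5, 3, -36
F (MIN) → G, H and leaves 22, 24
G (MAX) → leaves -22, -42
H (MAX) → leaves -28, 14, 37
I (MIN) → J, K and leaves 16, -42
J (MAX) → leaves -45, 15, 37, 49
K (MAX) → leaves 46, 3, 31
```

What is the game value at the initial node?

D (MAX): max(-23, 25, -13) = 25
E (MAX): max(24, 5, 3, -36) = 24
C (MIN): min(25, 24) = 24
G (MAX): max(-22, -42) = -22
H (MAX): max(-28, 14, 37) = 37
F (MIN): min(-22, 37, 22, 24) = -22
J (MAX): max(-45, 15, 37, 49) = 49
K (MAX): max(46, 3, 31) = 46
I (MIN): min(49, 46, 16, -42) = -42
B (MAX): max(24, -22, -42) = 24
Root (MIN): min(24, 11, 10) = 10

10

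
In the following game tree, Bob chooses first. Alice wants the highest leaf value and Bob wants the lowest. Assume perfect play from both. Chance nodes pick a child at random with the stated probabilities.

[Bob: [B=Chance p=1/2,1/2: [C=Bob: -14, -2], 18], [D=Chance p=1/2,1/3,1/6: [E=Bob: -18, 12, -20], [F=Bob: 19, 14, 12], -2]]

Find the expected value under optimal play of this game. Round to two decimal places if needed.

C (Bob): min(-14, -2) = -14
B (Chance): 1/2·-14 + 1/2·18 = 2
E (Bob): min(-18, 12, -20) = -20
F (Bob): min(19, 14, 12) = 12
D (Chance): 1/2·-20 + 1/3·12 + 1/6·-2 = -6.33
Root (Bob): min(2, -6.33) = -6.33

-6.33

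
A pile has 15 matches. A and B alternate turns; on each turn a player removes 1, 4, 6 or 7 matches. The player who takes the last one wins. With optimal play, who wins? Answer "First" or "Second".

Second

Positions where the player to move wins (W) vs loses (L):
i:   0  1  2  3  4  5  6  7  8  9 10 11 12 13 14 15
     L  W  L  W  W  L  W  W  W  W  L  W  W  L  W  L
Position 15 is L, so the second player wins.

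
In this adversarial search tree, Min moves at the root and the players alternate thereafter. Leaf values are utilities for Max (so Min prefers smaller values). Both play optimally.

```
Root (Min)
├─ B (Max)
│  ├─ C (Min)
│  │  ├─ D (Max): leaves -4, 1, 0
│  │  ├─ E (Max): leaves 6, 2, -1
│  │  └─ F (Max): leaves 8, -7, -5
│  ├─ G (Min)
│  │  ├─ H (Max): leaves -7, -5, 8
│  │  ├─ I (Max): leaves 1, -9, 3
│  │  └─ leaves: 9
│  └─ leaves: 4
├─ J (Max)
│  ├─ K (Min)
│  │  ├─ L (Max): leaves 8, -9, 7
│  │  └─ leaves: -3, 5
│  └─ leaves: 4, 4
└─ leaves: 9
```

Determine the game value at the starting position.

4

D (Max): max(-4, 1, 0) = 1
E (Max): max(6, 2, -1) = 6
F (Max): max(8, -7, -5) = 8
C (Min): min(1, 6, 8) = 1
H (Max): max(-7, -5, 8) = 8
I (Max): max(1, -9, 3) = 3
G (Min): min(8, 3, 9) = 3
B (Max): max(1, 3, 4) = 4
L (Max): max(8, -9, 7) = 8
K (Min): min(8, -3, 5) = -3
J (Max): max(-3, 4, 4) = 4
Root (Min): min(4, 4, 9) = 4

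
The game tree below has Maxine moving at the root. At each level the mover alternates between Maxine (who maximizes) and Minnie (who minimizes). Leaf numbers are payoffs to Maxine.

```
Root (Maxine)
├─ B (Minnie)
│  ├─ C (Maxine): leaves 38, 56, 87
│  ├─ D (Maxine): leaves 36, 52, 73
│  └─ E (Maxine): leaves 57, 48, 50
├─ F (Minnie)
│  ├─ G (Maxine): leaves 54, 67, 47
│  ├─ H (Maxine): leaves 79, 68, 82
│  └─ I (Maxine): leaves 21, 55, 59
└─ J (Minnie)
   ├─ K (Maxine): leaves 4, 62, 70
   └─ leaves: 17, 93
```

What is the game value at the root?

C (Maxine): max(38, 56, 87) = 87
D (Maxine): max(36, 52, 73) = 73
E (Maxine): max(57, 48, 50) = 57
B (Minnie): min(87, 73, 57) = 57
G (Maxine): max(54, 67, 47) = 67
H (Maxine): max(79, 68, 82) = 82
I (Maxine): max(21, 55, 59) = 59
F (Minnie): min(67, 82, 59) = 59
K (Maxine): max(4, 62, 70) = 70
J (Minnie): min(70, 17, 93) = 17
Root (Maxine): max(57, 59, 17) = 59

59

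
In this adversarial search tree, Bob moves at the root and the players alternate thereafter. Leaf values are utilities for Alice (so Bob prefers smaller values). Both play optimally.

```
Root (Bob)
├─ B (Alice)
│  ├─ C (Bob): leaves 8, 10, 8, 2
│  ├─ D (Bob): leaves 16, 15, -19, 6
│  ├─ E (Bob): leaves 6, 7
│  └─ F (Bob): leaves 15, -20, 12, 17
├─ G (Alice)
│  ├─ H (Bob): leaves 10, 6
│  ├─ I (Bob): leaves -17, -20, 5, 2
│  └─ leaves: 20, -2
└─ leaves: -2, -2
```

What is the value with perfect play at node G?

H: min(10, 6) = 6
I: min(-17, -20, 5, 2) = -20
G: max(6, -20, 20, -2) = 20

20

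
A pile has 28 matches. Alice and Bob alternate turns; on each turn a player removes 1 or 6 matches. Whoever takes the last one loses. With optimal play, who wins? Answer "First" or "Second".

Positions where the player to move wins (W) vs loses (L):
i:   0  1  2  3  4  5  6  7  8  9 10 11 12 13 14 15 16 17 18 19 20 21 22 23 24 25 26 27 28
     W  L  W  L  W  L  W  W  L  W  L  W  L  W  W  L  W  L  W  L  W  W  L  W  L  W  L  W  W
Position 28 is W, so the first player wins.

First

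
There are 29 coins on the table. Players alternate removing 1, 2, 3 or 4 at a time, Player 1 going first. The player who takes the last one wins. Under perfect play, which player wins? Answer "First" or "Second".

Mark each pile size as W (mover wins) or L (mover loses):
i:   0  1  2  3  4  5  6  7  8  9 10 11 12 13 14 15 16 17 18 19 20 21 22 23 24 25 26 27 28 29
     L  W  W  W  W  L  W  W  W  W  L  W  W  W  W  L  W  W  W  W  L  W  W  W  W  L  W  W  W  W
Position 29 is W, so the first player wins.

First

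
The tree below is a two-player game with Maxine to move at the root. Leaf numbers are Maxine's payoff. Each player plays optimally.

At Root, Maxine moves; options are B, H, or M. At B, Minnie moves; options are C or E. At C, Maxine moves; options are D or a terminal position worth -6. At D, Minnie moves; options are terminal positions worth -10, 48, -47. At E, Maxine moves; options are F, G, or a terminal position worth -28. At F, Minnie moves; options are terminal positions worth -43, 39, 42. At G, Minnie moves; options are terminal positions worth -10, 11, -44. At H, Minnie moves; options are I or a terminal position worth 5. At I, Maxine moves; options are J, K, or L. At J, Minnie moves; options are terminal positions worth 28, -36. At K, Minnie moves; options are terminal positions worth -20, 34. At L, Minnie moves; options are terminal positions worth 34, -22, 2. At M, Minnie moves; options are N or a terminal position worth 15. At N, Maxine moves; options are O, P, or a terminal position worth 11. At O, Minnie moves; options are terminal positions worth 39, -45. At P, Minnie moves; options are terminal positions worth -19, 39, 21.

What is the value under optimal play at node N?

O: min(39, -45) = -45
P: min(-19, 39, 21) = -19
N: max(-45, -19, 11) = 11

11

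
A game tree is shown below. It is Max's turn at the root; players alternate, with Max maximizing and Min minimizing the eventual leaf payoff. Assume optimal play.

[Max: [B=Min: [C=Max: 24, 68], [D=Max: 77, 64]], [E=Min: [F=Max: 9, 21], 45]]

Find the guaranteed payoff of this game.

C (Max): max(24, 68) = 68
D (Max): max(77, 64) = 77
B (Min): min(68, 77) = 68
F (Max): max(9, 21) = 21
E (Min): min(21, 45) = 21
Root (Max): max(68, 21) = 68

68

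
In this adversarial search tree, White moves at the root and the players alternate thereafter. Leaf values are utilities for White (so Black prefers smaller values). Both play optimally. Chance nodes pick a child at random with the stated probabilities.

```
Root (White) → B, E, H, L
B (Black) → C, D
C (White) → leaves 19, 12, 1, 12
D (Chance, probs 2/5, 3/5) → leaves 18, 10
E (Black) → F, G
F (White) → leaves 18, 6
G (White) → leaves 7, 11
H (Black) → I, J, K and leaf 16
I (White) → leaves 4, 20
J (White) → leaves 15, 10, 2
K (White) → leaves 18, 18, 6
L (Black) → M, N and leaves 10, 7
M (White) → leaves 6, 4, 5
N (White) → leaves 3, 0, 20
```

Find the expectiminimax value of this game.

15

C (White): max(19, 12, 1, 12) = 19
D (Chance): 2/5·18 + 3/5·10 = 13.2
B (Black): min(19, 13.2) = 13.2
F (White): max(18, 6) = 18
G (White): max(7, 11) = 11
E (Black): min(18, 11) = 11
I (White): max(4, 20) = 20
J (White): max(15, 10, 2) = 15
K (White): max(18, 18, 6) = 18
H (Black): min(20, 15, 18, 16) = 15
M (White): max(6, 4, 5) = 6
N (White): max(3, 0, 20) = 20
L (Black): min(6, 20, 10, 7) = 6
Root (White): max(13.2, 11, 15, 6) = 15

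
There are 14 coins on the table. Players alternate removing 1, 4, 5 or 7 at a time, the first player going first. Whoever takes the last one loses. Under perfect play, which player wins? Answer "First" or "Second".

First

Compute winning (W) and losing (L) positions by backward induction:
i:   0  1  2  3  4  5  6  7  8  9 10 11 12 13 14
     W  L  W  L  W  W  W  W  W  L  W  L  W  W  W
Position 14 is W, so the first player wins.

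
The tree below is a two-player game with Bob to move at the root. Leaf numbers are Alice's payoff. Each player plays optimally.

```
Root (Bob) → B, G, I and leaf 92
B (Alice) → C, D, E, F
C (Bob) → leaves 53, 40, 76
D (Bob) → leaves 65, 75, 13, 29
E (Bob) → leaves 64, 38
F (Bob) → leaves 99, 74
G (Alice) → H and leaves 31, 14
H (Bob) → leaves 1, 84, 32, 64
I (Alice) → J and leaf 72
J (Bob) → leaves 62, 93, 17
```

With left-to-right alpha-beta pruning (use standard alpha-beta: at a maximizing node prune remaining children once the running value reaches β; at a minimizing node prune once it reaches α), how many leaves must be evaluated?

21

C [α=-∞,β=+∞]: v=40
D [α=40,β=+∞]: v=13 after child 3 ≤ α → α-cutoff, skip 1
E [α=40,β=+∞]: v=38
F [α=40,β=+∞]: v=74
B [α=-∞,β=+∞]: v=74
H [α=-∞,β=74]: v=1
G [α=-∞,β=74]: v=31
J [α=-∞,β=31]: v=17
I [α=-∞,β=31]: v=72
Root [α=-∞,β=+∞]: v=31
Leaves evaluated: 21 of 22.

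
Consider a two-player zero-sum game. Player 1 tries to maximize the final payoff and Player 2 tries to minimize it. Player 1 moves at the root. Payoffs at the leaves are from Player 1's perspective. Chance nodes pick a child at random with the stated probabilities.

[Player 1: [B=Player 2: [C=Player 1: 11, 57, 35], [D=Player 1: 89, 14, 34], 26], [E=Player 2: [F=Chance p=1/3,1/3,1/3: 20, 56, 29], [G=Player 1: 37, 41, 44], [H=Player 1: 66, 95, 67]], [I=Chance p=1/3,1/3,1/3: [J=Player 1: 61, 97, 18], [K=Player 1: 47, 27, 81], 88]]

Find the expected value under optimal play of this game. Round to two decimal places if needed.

C (Player 1): max(11, 57, 35) = 57
D (Player 1): max(89, 14, 34) = 89
B (Player 2): min(57, 89, 26) = 26
F (Chance): 1/3·20 + 1/3·56 + 1/3·29 = 35
G (Player 1): max(37, 41, 44) = 44
H (Player 1): max(66, 95, 67) = 95
E (Player 2): min(35, 44, 95) = 35
J (Player 1): max(61, 97, 18) = 97
K (Player 1): max(47, 27, 81) = 81
I (Chance): 1/3·97 + 1/3·81 + 1/3·88 = 88.67
Root (Player 1): max(26, 35, 88.67) = 88.67

88.67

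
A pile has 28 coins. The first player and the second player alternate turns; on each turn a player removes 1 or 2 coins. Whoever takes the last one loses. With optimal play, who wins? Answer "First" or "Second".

i:   0  1  2  3  4  5  6  7  8  9 10 11 12 13 14 15 16 17 18 19 20 21 22 23 24 25 26 27 28
     W  L  W  W  L  W  W  L  W  W  L  W  W  L  W  W  L  W  W  L  W  W  L  W  W  L  W  W  L
Position 28 is L, so the second player wins.

Second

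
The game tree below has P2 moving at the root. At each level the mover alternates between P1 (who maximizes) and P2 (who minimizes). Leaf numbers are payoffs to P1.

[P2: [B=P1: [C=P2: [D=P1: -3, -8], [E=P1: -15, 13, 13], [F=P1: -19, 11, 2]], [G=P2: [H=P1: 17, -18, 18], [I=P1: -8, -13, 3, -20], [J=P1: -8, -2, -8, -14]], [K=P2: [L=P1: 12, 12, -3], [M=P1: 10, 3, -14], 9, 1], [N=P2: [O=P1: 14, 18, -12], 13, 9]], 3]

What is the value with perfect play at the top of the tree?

D (P1): max(-3, -8) = -3
E (P1): max(-15, 13, 13) = 13
F (P1): max(-19, 11, 2) = 11
C (P2): min(-3, 13, 11) = -3
H (P1): max(17, -18, 18) = 18
I (P1): max(-8, -13, 3, -20) = 3
J (P1): max(-8, -2, -8, -14) = -2
G (P2): min(18, 3, -2) = -2
L (P1): max(12, 12, -3) = 12
M (P1): max(10, 3, -14) = 10
K (P2): min(12, 10, 9, 1) = 1
O (P1): max(14, 18, -12) = 18
N (P2): min(18, 13, 9) = 9
B (P1): max(-3, -2, 1, 9) = 9
Root (P2): min(9, 3) = 3

3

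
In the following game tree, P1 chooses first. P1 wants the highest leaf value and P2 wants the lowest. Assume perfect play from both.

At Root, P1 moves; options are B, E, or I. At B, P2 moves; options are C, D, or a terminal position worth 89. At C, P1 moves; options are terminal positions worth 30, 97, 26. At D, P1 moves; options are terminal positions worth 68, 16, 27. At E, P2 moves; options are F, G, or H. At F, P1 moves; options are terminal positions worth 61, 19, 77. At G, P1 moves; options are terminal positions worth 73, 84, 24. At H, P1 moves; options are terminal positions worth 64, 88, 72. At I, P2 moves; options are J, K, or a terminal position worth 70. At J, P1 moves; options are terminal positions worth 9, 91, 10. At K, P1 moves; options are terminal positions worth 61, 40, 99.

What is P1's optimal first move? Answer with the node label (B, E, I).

E

C (P1): max(30, 97, 26) = 97
D (P1): max(68, 16, 27) = 68
B (P2): min(97, 68, 89) = 68
F (P1): max(61, 19, 77) = 77
G (P1): max(73, 84, 24) = 84
H (P1): max(64, 88, 72) = 88
E (P2): min(77, 84, 88) = 77
J (P1): max(9, 91, 10) = 91
K (P1): max(61, 40, 99) = 99
I (P2): min(91, 99, 70) = 70
Root (P1): max(68, 77, 70) = 77
P1 picks the child with the highest value: E (value 77).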